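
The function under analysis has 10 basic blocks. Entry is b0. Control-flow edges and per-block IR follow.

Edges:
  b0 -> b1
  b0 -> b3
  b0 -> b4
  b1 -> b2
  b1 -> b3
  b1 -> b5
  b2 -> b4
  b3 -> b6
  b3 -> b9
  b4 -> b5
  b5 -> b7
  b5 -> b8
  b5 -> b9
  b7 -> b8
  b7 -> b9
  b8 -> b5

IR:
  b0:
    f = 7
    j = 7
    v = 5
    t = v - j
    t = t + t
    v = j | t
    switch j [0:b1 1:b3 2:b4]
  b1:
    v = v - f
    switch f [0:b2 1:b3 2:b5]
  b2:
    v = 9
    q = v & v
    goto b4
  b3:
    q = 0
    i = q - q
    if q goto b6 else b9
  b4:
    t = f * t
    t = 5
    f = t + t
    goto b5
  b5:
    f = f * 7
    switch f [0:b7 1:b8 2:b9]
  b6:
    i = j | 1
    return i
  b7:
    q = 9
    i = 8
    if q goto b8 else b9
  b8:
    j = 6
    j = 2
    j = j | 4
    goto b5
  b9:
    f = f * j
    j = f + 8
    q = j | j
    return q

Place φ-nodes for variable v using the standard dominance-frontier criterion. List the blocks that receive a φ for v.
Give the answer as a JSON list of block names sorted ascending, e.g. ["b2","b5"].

Answer: ["b3", "b4", "b5", "b9"]

Working:
idom tree: b1←b0 b2←b1 b3←b0 b4←b0 b5←b0 b6←b3 b7←b5 b8←b5 b9←b0
Dom∩ at merges:
  b3: preds {b0,b1}: {b0} ∩ {b0,b1} = {b0}; idom=b0
  b4: preds {b0,b2}: {b0} ∩ {b0,b1,b2} = {b0}; idom=b0
  b5: preds {b1,b4,b8}: {b0,b1} ∩ {b0,b4} ∩ {b0,b5,b8} = {b0}; idom=b0
  b8: preds {b5,b7}: {b0,b5} ∩ {b0,b5,b7} = {b0,b5}; idom=b5
  b9: preds {b3,b5,b7}: {b0,b3} ∩ {b0,b5} ∩ {b0,b5,b7} = {b0}; idom=b0

DF derivation:
  b3←b0: walk · to b0
  b3←b1: walk b1 to b0
  b4←b0: walk · to b0
  b4←b2: walk b2→b1 to b0
  b5←b1: walk b1 to b0
  b5←b4: walk b4 to b0
  b5←b8: walk b8→b5 to b0
  b8←b5: walk · to b5
  b8←b7: walk b7 to b5
  b9←b3: walk b3 to b0
  b9←b5: walk b5 to b0
  b9←b7: walk b7→b5 to b0
  b0: DF=∅
  b1: DF={b3,b4,b5}
  b2: DF={b4}
  b3: DF={b9}
  b4: DF={b5}
  b5: DF={b5,b9}
  b6: DF=∅
  b7: DF={b8,b9}
  b8: DF={b5}
  b9: DF=∅

φ for v: defs {b0,b1,b2}
  DF⁺ = {b3,b4,b5,b9}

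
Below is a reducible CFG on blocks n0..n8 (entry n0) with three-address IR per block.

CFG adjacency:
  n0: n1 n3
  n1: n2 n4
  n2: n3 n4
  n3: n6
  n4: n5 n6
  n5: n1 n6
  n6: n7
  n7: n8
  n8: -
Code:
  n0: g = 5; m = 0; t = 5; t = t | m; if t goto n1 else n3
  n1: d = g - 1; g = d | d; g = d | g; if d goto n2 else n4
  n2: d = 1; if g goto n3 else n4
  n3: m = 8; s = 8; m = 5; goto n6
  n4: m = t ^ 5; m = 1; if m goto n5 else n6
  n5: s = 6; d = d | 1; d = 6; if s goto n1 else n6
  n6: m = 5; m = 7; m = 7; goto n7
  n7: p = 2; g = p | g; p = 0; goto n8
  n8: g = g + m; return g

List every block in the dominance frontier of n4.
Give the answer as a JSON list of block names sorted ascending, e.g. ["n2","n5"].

idom tree: n1←n0 n2←n1 n3←n0 n4←n1 n5←n4 n6←n0 n7←n6 n8←n7
Dom at joins:
  n1: preds {n0,n5}: {n0} ∩ {n0,n1,n4,n5} = {n0}; idom=n0
  n3: preds {n0,n2}: {n0} ∩ {n0,n1,n2} = {n0}; idom=n0
  n4: preds {n1,n2}: {n0,n1} ∩ {n0,n1,n2} = {n0,n1}; idom=n1
  n6: preds {n3,n4,n5}: {n0,n3} ∩ {n0,n1,n4} ∩ {n0,n1,n4,n5} = {n0}; idom=n0

DF derivation:
  n1←n0: walk · to n0
  n1←n5: walk n5→n4→n1 to n0
  n3←n0: walk · to n0
  n3←n2: walk n2→n1 to n0
  n4←n1: walk · to n1
  n4←n2: walk n2 to n1
  n6←n3: walk n3 to n0
  n6←n4: walk n4→n1 to n0
  n6←n5: walk n5→n4→n1 to n0
  DF(n0)=∅
  DF(n1)={n1,n3,n6}
  DF(n2)={n3,n4}
  DF(n3)={n6}
  DF(n4)={n1,n6}
  DF(n5)={n1,n6}
  DF(n6)=∅
  DF(n7)=∅
  DF(n8)=∅

DF(n4) = ["n1", "n6"]

Answer: ["n1", "n6"]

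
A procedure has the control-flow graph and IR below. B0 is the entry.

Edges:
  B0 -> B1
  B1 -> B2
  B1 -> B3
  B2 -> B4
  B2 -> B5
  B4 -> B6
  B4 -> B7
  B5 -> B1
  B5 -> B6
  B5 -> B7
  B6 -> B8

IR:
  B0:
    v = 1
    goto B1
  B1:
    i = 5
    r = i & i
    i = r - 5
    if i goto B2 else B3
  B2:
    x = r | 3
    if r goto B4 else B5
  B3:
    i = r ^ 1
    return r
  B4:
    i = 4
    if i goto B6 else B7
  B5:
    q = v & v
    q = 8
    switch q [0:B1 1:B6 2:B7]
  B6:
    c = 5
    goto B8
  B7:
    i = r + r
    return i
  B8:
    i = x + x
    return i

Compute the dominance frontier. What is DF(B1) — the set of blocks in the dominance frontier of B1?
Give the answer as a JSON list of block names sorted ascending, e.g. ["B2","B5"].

Answer: ["B1"]

Analysis:
idom tree: B1←B0 B2←B1 B3←B1 B4←B2 B5←B2 B6←B2 B7←B2 B8←B6
Dom∩ at merges:
  B1: preds {B0,B5}: {B0} ∩ {B0,B1,B2,B5} = {B0}; idom=B0
  B6: preds {B4,B5}: {B0,B1,B2,B4} ∩ {B0,B1,B2,B5} = {B0,B1,B2}; idom=B2
  B7: preds {B4,B5}: {B0,B1,B2,B4} ∩ {B0,B1,B2,B5} = {B0,B1,B2}; idom=B2

DF derivation:
  join B1 pred B0: · stop@B0
  join B1 pred B5: B5→B2→B1 stop@B0
  join B6 pred B4: B4 stop@B2
  join B6 pred B5: B5 stop@B2
  join B7 pred B4: B4 stop@B2
  join B7 pred B5: B5 stop@B2
  B0 → ∅
  B1 → {B1}
  B2 → {B1}
  B3 → ∅
  B4 → {B6,B7}
  B5 → {B1,B6,B7}
  B6 → ∅
  B7 → ∅
  B8 → ∅

DF(B1) = ["B1"]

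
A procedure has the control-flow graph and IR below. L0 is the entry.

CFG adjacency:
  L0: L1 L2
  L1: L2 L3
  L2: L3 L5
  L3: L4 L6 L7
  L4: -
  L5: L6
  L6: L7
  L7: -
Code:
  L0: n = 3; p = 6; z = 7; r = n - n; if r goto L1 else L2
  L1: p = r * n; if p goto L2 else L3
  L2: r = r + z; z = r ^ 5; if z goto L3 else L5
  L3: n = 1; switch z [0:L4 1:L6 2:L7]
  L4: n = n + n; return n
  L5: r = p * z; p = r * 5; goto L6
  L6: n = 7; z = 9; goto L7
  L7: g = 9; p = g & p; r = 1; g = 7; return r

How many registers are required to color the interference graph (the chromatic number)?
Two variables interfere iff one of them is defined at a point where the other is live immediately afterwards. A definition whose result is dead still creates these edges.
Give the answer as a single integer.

Answer: 4

Working:
Block summaries:
  L0 def {n,p,r,z} use ∅
  L1 def {p} use {n,r}
  L2 def {r,z} use {r,z}
  L3 def {n} use {z}
  L4 def {n} use {n}
  L5 def {p,r} use {p,z}
  L6 def {n,z} use ∅
  L7 def {g,p,r} use {p}

Liveness:
  live L0: ∅→{n,p,r,z}
  live L1: {n,r,z}→{p,r,z}
  live L2: {p,r,z}→{p,z}
  live L3: {p,z}→{n,p}
  live L4: {n}→∅
  live L5: {p,z}→{p}
  live L6: {p}→{p}
  live L7: {p}→∅

Interference:
  g — {p,r}
  n — {p,r,z}
  p — {g,n,r,z}
  r — {g,n,p,z}
  z — {n,p,r}

Registers:
  {n,p,r,z} pairwise interfere (4-clique) ⇒ χ ≥ 4
  assign g→c2 n→c2 p→c0 r→c1 z→c3 — no edge inside a register ⇒ χ ≤ 4
  χ = 4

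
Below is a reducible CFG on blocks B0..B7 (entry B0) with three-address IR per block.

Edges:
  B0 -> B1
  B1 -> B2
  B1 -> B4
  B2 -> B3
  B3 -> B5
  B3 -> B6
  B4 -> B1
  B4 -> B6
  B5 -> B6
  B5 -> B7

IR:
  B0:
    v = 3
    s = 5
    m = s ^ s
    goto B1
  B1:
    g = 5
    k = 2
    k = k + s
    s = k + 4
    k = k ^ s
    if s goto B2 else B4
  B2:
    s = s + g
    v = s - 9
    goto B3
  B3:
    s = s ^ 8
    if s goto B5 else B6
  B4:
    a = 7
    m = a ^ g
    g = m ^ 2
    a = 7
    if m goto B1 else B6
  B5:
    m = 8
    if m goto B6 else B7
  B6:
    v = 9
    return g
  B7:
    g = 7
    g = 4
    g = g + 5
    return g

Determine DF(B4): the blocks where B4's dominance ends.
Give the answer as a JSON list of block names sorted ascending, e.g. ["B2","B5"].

Answer: ["B1", "B6"]

Working:
idom tree: B1←B0 B2←B1 B3←B2 B4←B1 B5←B3 B6←B1 B7←B5
Dom at joins:
  B1: preds {B0,B4}: {B0} ∩ {B0,B1,B4} = {B0}; idom=B0
  B6: preds {B3,B4,B5}: {B0,B1,B2,B3} ∩ {B0,B1,B4} ∩ {B0,B1,B2,B3,B5} = {B0,B1}; idom=B1

Frontier:
  B1←B0: walk · to B0
  B1←B4: walk B4→B1 to B0
  B6←B3: walk B3→B2 to B1
  B6←B4: walk B4 to B1
  B6←B5: walk B5→B3→B2 to B1
  B0: DF=∅
  B1: DF={B1}
  B2: DF={B6}
  B3: DF={B6}
  B4: DF={B1,B6}
  B5: DF={B6}
  B6: DF=∅
  B7: DF=∅

DF(B4) = ["B1", "B6"]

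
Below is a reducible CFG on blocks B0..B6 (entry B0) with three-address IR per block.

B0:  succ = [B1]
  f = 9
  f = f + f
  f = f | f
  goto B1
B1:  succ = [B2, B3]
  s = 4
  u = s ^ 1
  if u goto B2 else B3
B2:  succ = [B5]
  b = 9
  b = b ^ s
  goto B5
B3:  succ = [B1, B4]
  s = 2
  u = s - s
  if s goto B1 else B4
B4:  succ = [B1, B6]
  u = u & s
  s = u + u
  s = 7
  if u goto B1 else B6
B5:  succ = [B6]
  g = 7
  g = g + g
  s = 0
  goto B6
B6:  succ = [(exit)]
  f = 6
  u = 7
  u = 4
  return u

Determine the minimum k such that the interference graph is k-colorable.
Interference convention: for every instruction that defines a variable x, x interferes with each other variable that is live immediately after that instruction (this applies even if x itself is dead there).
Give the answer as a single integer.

Answer: 2

Working:
Per-block:
  B0: def={f} ue=∅
  B1: def={s,u} ue=∅
  B2: def={b} ue={s}
  B3: def={s,u} ue=∅
  B4: def={s,u} ue={s,u}
  B5: def={g,s} ue=∅
  B6: def={f,u} ue=∅

Live sets:
  B0 li=∅ lo=∅
  B1 li=∅ lo={s}
  B2 li={s} lo=∅
  B3 li=∅ lo={s,u}
  B4 li={s,u} lo=∅
  B5 li=∅ lo=∅
  B6 li=∅ lo=∅

Interfere edges:
  b: {s}
  f: ∅
  g: ∅
  s: {b,u}
  u: {s}

Registers:
  clique {b,s} ⇒ need ≥ 2
  2-colouring: r0={f,g,s}  r1={b,u}
  χ = 2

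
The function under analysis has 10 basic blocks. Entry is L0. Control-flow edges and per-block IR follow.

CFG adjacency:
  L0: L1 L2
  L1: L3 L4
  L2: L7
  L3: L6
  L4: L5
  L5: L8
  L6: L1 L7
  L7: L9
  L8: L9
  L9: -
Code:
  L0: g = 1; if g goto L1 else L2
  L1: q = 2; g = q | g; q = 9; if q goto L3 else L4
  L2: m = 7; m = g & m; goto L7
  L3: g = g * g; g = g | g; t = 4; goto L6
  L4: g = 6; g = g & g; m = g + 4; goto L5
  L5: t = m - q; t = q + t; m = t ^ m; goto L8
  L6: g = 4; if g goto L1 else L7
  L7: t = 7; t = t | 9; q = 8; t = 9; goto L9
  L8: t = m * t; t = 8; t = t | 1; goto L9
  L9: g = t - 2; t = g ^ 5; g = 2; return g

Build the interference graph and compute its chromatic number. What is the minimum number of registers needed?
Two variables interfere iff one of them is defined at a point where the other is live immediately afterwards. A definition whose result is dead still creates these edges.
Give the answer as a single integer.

Answer: 3

Analysis:
Per-block:
  L0: {g} / ∅
  L1: {g,q} / {g}
  L2: {m} / {g}
  L3: {g,t} / {g}
  L4: {g,m} / ∅
  L5: {m,t} / {m,q}
  L6: {g} / ∅
  L7: {q,t} / ∅
  L8: {t} / {m,t}
  L9: {g,t} / {t}

Liveness:
  live L0: ∅→{g}
  live L1: {g}→{g,q}
  live L2: {g}→∅
  live L3: {g}→∅
  live L4: {q}→{m,q}
  live L5: {m,q}→{m,t}
  live L6: ∅→{g}
  live L7: ∅→{t}
  live L8: {m,t}→{t}
  live L9: {t}→∅

Interfere edges:
  g — {m,q}
  m — {g,q,t}
  q — {g,m,t}
  t — {m,q}

Chromatic number:
  {g,m,q} pairwise interfere (3-clique) ⇒ χ ≥ 3
  assign g→R2 m→R0 q→R1 t→R2 — no edge inside a register ⇒ χ ≤ 3
  χ = 3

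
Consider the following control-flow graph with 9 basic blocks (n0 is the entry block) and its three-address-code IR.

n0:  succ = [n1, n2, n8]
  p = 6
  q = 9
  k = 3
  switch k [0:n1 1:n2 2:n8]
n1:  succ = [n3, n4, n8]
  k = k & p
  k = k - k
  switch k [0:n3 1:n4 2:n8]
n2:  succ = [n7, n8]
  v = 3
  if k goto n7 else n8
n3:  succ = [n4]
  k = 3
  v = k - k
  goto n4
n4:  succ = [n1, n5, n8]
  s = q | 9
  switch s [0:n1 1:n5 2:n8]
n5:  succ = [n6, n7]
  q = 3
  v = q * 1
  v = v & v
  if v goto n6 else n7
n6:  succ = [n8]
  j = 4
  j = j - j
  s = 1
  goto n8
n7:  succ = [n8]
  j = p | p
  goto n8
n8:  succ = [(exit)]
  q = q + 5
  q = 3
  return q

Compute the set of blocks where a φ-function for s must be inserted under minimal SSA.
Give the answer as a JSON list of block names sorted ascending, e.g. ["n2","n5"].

Answer: ["n1", "n7", "n8"]

Analysis:
idom tree: n1←n0 n2←n0 n3←n1 n4←n1 n5←n4 n6←n5 n7←n0 n8←n0
Dom∩ at merges:
  n1: preds {n0,n4}: {n0} ∩ {n0,n1,n4} = {n0}; idom=n0
  n4: preds {n1,n3}: {n0,n1} ∩ {n0,n1,n3} = {n0,n1}; idom=n1
  n7: preds {n2,n5}: {n0,n2} ∩ {n0,n1,n4,n5} = {n0}; idom=n0
  n8: preds {n0,n1,n2,n4,n6,n7}: {n0} ∩ {n0,n1} ∩ {n0,n2} ∩ {n0,n1,n4} ∩ {n0,n1,n4,n5,n6} ∩ {n0,n7} = {n0}; idom=n0

DF derivation:
  n1←n0: walk · to n0
  n1←n4: walk n4→n1 to n0
  n4←n1: walk · to n1
  n4←n3: walk n3 to n1
  n7←n2: walk n2 to n0
  n7←n5: walk n5→n4→n1 to n0
  n8←n0: walk · to n0
  n8←n1: walk n1 to n0
  n8←n2: walk n2 to n0
  n8←n4: walk n4→n1 to n0
  n8←n6: walk n6→n5→n4→n1 to n0
  n8←n7: walk n7 to n0
  n0: DF=∅
  n1: DF={n1,n7,n8}
  n2: DF={n7,n8}
  n3: DF={n4}
  n4: DF={n1,n7,n8}
  n5: DF={n7,n8}
  n6: DF={n8}
  n7: DF={n8}
  n8: DF=∅

φ for s: defs {n4,n6}
  DF⁺ = {n1,n7,n8}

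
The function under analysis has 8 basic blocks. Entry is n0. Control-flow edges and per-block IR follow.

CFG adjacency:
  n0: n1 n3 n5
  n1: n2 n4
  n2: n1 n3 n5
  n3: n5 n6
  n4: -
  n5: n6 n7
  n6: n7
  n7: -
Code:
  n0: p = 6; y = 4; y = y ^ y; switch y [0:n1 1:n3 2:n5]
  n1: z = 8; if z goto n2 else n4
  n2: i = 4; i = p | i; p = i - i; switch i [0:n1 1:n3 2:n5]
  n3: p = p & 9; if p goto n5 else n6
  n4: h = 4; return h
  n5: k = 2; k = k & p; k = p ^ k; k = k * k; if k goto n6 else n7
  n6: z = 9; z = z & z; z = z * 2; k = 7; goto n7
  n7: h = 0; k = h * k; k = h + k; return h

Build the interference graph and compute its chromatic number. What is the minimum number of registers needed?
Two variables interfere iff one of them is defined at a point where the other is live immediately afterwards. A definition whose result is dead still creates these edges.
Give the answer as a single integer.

Block summaries:
  n0: def={p,y} ue=∅
  n1: def={z} ue=∅
  n2: def={i,p} ue={p}
  n3: def={p} ue={p}
  n4: def={h} ue=∅
  n5: def={k} ue={p}
  n6: def={k,z} ue=∅
  n7: def={h,k} ue={k}

Backward fixpoint:
  n0: in=∅ out={p}
  n1: in={p} out={p}
  n2: in={p} out={p}
  n3: in={p} out={p}
  n4: in=∅ out=∅
  n5: in={p} out={k}
  n6: in=∅ out={k}
  n7: in={k} out=∅

Conflict graph:
  h: {k}
  i: {p}
  k: {h,p}
  p: {i,k,y,z}
  y: {p}
  z: {p}

Registers:
  lower bound: {h,k} mutually conflict ⇒ χ ≥ 2
  assign h→r0 i→r1 k→r1 p→r0 y→r1 z→r1 — no edge inside a register ⇒ χ ≤ 2
  χ = 2

Answer: 2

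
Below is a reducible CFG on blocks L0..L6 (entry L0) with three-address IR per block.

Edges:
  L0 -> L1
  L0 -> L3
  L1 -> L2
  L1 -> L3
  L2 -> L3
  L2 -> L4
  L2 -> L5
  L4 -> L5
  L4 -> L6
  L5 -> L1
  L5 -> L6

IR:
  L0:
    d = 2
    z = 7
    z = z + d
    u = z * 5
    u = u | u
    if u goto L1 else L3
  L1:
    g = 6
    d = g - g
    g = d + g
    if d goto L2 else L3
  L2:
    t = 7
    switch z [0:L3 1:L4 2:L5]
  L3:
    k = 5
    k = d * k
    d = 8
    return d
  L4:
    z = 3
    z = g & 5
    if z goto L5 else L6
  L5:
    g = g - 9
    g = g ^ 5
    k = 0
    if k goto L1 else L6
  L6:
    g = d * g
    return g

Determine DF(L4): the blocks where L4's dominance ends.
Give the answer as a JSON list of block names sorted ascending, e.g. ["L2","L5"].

Answer: ["L5", "L6"]

Derivation:
idom tree: L1←L0 L2←L1 L3←L0 L4←L2 L5←L2 L6←L2
Dom∩ at merges:
  L1: preds {L0,L5}: {L0} ∩ {L0,L1,L2,L5} = {L0}; idom=L0
  L3: preds {L0,L1,L2}: {L0} ∩ {L0,L1} ∩ {L0,L1,L2} = {L0}; idom=L0
  L5: preds {L2,L4}: {L0,L1,L2} ∩ {L0,L1,L2,L4} = {L0,L1,L2}; idom=L2
  L6: preds {L4,L5}: {L0,L1,L2,L4} ∩ {L0,L1,L2,L5} = {L0,L1,L2}; idom=L2

Frontier:
  L1←L0: walk · to L0
  L1←L5: walk L5→L2→L1 to L0
  L3←L0: walk · to L0
  L3←L1: walk L1 to L0
  L3←L2: walk L2→L1 to L0
  L5←L2: walk · to L2
  L5←L4: walk L4 to L2
  L6←L4: walk L4 to L2
  L6←L5: walk L5 to L2
  L0: DF=∅
  L1: DF={L1,L3}
  L2: DF={L1,L3}
  L3: DF=∅
  L4: DF={L5,L6}
  L5: DF={L1,L6}
  L6: DF=∅

DF(L4) = ["L5", "L6"]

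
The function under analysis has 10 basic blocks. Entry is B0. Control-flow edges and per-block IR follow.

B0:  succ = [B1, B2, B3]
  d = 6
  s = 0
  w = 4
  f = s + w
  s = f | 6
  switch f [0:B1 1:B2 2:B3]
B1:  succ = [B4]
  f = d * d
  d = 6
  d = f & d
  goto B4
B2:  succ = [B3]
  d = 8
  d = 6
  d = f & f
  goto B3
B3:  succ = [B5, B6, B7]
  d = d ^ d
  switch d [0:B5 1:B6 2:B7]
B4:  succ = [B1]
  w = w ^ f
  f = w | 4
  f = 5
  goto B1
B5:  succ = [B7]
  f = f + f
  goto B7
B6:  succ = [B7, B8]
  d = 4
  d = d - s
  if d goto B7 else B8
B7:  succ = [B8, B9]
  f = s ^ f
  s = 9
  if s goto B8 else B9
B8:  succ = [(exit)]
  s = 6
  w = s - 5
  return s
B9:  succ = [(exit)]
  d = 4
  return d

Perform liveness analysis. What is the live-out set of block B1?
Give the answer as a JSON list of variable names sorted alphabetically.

Answer: ["d", "f", "w"]

Analysis:
def/use:
  B0 def {d,f,s,w} use ∅
  B1 def {d,f} use {d}
  B2 def {d} use {f}
  B3 def {d} use {d}
  B4 def {f,w} use {f,w}
  B5 def {f} use {f}
  B6 def {d} use {s}
  B7 def {f,s} use {f,s}
  B8 def {s,w} use ∅
  B9 def {d} use ∅

Liveness:
  B0 li=∅ lo={d,f,s,w}
  B1 li={d,w} lo={d,f,w}
  B2 li={f,s} lo={d,f,s}
  B3 li={d,f,s} lo={f,s}
  B4 li={d,f,w} lo={d,w}
  B5 li={f,s} lo={f,s}
  B6 li={f,s} lo={f,s}
  B7 li={f,s} lo=∅
  B8 li=∅ lo=∅
  B9 li=∅ lo=∅

live-out(B1) = ["d", "f", "w"]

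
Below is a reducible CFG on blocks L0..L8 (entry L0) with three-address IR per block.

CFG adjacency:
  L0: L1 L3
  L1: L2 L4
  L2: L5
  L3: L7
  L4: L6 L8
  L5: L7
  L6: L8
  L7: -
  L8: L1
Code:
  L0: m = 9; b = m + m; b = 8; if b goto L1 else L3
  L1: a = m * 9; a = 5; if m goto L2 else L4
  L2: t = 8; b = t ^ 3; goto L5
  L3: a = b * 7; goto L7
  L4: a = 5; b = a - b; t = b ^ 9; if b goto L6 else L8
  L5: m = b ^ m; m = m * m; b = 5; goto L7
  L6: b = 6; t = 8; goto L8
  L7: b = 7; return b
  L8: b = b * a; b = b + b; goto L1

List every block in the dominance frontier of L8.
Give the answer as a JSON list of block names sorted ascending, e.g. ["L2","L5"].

idom tree: L1←L0 L2←L1 L3←L0 L4←L1 L5←L2 L6←L4 L7←L0 L8←L4
Dom∩ at merges:
  L1: preds {L0,L8}: {L0} ∩ {L0,L1,L4,L8} = {L0}; idom=L0
  L7: preds {L3,L5}: {L0,L3} ∩ {L0,L1,L2,L5} = {L0}; idom=L0
  L8: preds {L4,L6}: {L0,L1,L4} ∩ {L0,L1,L4,L6} = {L0,L1,L4}; idom=L4

DF walk-up:
  L1←L0: walk · to L0
  L1←L8: walk L8→L4→L1 to L0
  L7←L3: walk L3 to L0
  L7←L5: walk L5→L2→L1 to L0
  L8←L4: walk · to L4
  L8←L6: walk L6 to L4
  L0 → ∅
  L1 → {L1,L7}
  L2 → {L7}
  L3 → {L7}
  L4 → {L1}
  L5 → {L7}
  L6 → {L8}
  L7 → ∅
  L8 → {L1}

DF(L8) = ["L1"]

Answer: ["L1"]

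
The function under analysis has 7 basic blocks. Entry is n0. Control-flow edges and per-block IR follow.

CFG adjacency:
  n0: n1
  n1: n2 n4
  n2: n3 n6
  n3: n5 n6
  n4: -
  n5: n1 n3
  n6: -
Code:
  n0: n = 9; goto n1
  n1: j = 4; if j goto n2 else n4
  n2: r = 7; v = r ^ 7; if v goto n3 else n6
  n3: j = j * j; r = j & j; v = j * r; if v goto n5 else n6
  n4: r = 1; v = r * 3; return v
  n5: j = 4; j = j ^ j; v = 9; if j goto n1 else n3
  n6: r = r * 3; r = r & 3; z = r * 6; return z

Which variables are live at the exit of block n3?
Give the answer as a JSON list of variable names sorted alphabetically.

Answer: ["r"]

Working:
Block summaries:
  n0: def={n} ue=∅
  n1: def={j} ue=∅
  n2: def={r,v} ue=∅
  n3: def={j,r,v} ue={j}
  n4: def={r,v} ue=∅
  n5: def={j,v} ue=∅
  n6: def={r,z} ue={r}

Liveness:
  live n0: ∅→∅
  live n1: ∅→{j}
  live n2: {j}→{j,r}
  live n3: {j}→{r}
  live n4: ∅→∅
  live n5: ∅→{j}
  live n6: {r}→∅

live-out(n3) = ["r"]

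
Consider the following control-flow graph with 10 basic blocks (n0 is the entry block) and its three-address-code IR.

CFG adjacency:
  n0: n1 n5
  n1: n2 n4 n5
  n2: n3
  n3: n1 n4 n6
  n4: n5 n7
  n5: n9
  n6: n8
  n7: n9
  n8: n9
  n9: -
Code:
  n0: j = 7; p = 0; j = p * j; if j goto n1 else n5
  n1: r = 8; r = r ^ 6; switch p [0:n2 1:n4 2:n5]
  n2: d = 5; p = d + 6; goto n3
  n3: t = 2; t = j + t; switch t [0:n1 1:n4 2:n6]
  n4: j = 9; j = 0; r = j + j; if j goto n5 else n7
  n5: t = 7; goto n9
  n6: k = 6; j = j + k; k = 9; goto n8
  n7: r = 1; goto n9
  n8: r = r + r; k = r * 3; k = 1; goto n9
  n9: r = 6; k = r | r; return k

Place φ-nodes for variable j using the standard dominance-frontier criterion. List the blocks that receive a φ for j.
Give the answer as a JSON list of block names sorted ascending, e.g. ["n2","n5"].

Answer: ["n5", "n9"]

Working:
idom tree: n1←n0 n2←n1 n3←n2 n4←n1 n5←n0 n6←n3 n7←n4 n8←n6 n9←n0
Dom∩ at merges:
  n1: preds {n0,n3}: {n0} ∩ {n0,n1,n2,n3} = {n0}; idom=n0
  n4: preds {n1,n3}: {n0,n1} ∩ {n0,n1,n2,n3} = {n0,n1}; idom=n1
  n5: preds {n0,n1,n4}: {n0} ∩ {n0,n1} ∩ {n0,n1,n4} = {n0}; idom=n0
  n9: preds {n5,n7,n8}: {n0,n5} ∩ {n0,n1,n4,n7} ∩ {n0,n1,n2,n3,n6,n8} = {n0}; idom=n0

DF walk-up:
  join n1 pred n0: · stop@n0
  join n1 pred n3: n3→n2→n1 stop@n0
  join n4 pred n1: · stop@n1
  join n4 pred n3: n3→n2 stop@n1
  join n5 pred n0: · stop@n0
  join n5 pred n1: n1 stop@n0
  join n5 pred n4: n4→n1 stop@n0
  join n9 pred n5: n5 stop@n0
  join n9 pred n7: n7→n4→n1 stop@n0
  join n9 pred n8: n8→n6→n3→n2→n1 stop@n0
  DF(n0)=∅
  DF(n1)={n1,n5,n9}
  DF(n2)={n1,n4,n9}
  DF(n3)={n1,n4,n9}
  DF(n4)={n5,n9}
  DF(n5)={n9}
  DF(n6)={n9}
  DF(n7)={n9}
  DF(n8)={n9}
  DF(n9)=∅

φ for j: defs {n0,n4,n6}
  DF⁺ = {n5,n9}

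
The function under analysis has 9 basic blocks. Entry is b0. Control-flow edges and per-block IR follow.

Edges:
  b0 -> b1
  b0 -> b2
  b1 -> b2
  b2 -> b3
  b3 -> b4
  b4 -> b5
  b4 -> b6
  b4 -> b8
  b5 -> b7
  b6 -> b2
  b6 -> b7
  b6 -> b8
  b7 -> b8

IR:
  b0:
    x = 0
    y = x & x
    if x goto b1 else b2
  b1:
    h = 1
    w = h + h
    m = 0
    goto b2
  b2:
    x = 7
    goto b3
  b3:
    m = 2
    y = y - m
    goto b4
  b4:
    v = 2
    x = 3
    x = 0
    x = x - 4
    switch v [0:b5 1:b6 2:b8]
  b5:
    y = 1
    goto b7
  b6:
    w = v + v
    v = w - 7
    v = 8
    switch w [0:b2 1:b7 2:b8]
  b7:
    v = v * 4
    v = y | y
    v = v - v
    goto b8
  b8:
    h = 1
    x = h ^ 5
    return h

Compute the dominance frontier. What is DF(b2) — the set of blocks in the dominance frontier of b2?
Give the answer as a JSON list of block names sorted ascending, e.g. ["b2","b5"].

idom tree: b1←b0 b2←b0 b3←b2 b4←b3 b5←b4 b6←b4 b7←b4 b8←b4
Dom∩ at merges:
  b2: preds {b0,b1,b6}: {b0} ∩ {b0,b1} ∩ {b0,b2,b3,b4,b6} = {b0}; idom=b0
  b7: preds {b5,b6}: {b0,b2,b3,b4,b5} ∩ {b0,b2,b3,b4,b6} = {b0,b2,b3,b4}; idom=b4
  b8: preds {b4,b6,b7}: {b0,b2,b3,b4} ∩ {b0,b2,b3,b4,b6} ∩ {b0,b2,b3,b4,b7} = {b0,b2,b3,b4}; idom=b4

Frontier:
  b2←b0: walk · to b0
  b2←b1: walk b1 to b0
  b2←b6: walk b6→b4→b3→b2 to b0
  b7←b5: walk b5 to b4
  b7←b6: walk b6 to b4
  b8←b4: walk · to b4
  b8←b6: walk b6 to b4
  b8←b7: walk b7 to b4
  DF(b0)=∅
  DF(b1)={b2}
  DF(b2)={b2}
  DF(b3)={b2}
  DF(b4)={b2}
  DF(b5)={b7}
  DF(b6)={b2,b7,b8}
  DF(b7)={b8}
  DF(b8)=∅

DF(b2) = ["b2"]

Answer: ["b2"]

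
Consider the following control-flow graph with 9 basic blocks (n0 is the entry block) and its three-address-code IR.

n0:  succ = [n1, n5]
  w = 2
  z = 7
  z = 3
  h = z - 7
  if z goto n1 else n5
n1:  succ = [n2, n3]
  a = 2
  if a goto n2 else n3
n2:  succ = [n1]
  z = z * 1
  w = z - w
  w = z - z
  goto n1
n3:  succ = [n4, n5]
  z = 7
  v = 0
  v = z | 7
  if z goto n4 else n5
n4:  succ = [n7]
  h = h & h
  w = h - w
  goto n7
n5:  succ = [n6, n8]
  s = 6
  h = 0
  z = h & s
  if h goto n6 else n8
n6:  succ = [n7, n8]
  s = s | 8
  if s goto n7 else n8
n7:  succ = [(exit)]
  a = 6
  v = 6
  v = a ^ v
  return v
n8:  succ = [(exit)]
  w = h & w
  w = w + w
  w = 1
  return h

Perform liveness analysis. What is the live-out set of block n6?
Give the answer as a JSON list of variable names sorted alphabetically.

Answer: ["h", "w"]

Analysis:
Block summaries:
  n0: {h,w,z} / ∅
  n1: {a} / ∅
  n2: {w,z} / {w,z}
  n3: {v,z} / ∅
  n4: {h,w} / {h,w}
  n5: {h,s,z} / ∅
  n6: {s} / {s}
  n7: {a,v} / ∅
  n8: {w} / {h,w}

Liveness:
  n0: in=∅ out={h,w,z}
  n1: in={h,w,z} out={h,w,z}
  n2: in={h,w,z} out={h,w,z}
  n3: in={h,w} out={h,w}
  n4: in={h,w} out=∅
  n5: in={w} out={h,s,w}
  n6: in={h,s,w} out={h,w}
  n7: in=∅ out=∅
  n8: in={h,w} out=∅

live-out(n6) = ["h", "w"]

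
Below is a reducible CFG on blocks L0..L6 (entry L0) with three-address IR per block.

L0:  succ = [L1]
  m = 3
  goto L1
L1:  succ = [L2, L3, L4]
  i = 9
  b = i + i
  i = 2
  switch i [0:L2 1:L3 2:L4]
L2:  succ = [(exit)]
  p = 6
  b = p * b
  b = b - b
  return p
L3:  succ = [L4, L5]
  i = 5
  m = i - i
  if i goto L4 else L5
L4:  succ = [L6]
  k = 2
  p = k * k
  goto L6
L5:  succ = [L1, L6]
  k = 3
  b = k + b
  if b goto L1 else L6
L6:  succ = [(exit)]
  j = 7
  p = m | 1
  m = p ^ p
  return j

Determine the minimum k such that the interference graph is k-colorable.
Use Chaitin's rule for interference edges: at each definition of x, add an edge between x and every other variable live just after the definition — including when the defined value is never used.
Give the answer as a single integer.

Per-block:
  L0: def={m} ue=∅
  L1: def={b,i} ue=∅
  L2: def={b,p} ue={b}
  L3: def={i,m} ue=∅
  L4: def={k,p} ue=∅
  L5: def={b,k} ue={b}
  L6: def={j,m,p} ue={m}

Backward fixpoint:
  L0 li=∅ lo={m}
  L1 li={m} lo={b,m}
  L2 li={b} lo=∅
  L3 li={b} lo={b,m}
  L4 li={m} lo={m}
  L5 li={b,m} lo={m}
  L6 li={m} lo=∅

Conflict graph:
  b↔{i,k,m,p}
  i↔{b,m}
  j↔{m,p}
  k↔{b,m}
  m↔{b,i,j,k,p}
  p↔{b,j,m}

Registers:
  lower bound: {b,i,m} mutually conflict ⇒ χ ≥ 3
  3-colouring: r0={m}  r1={b,j}  r2={i,k,p}
  χ = 3

Answer: 3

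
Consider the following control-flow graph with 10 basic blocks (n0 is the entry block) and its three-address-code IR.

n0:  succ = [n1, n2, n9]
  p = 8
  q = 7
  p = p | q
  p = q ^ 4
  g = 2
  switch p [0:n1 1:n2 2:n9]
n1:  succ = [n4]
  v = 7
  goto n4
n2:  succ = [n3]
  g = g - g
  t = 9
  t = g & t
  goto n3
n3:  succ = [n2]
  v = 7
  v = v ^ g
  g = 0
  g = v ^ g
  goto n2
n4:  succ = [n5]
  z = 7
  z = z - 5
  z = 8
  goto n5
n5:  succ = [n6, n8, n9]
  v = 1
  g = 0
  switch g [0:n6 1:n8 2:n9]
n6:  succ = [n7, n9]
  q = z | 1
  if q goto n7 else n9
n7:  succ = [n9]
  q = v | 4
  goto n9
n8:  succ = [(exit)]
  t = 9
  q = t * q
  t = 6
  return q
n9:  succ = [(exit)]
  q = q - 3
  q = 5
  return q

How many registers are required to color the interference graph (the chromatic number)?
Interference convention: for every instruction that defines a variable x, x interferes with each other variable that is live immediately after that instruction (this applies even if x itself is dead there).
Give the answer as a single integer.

Answer: 4

Working:
Per-block:
  n0 def {g,p,q} use ∅
  n1 def {v} use ∅
  n2 def {g,t} use {g}
  n3 def {g,v} use {g}
  n4 def {z} use ∅
  n5 def {g,v} use ∅
  n6 def {q} use {z}
  n7 def {q} use {v}
  n8 def {q,t} use {q}
  n9 def {q} use {q}

Backward fixpoint:
  n0 li=∅ lo={g,q}
  n1 li={q} lo={q}
  n2 li={g} lo={g}
  n3 li={g} lo={g}
  n4 li={q} lo={q,z}
  n5 li={q,z} lo={q,v,z}
  n6 li={v,z} lo={q,v}
  n7 li={v} lo={q}
  n8 li={q} lo=∅
  n9 li={q} lo=∅

Conflict graph:
  g: {p,q,t,v,z}
  p: {g,q}
  q: {g,p,t,v,z}
  t: {g,q}
  v: {g,q,z}
  z: {g,q,v}

Registers:
  lower bound: {g,q,v,z} mutually conflict ⇒ χ ≥ 4
  assign g→c0 p→c2 q→c1 t→c2 v→c2 z→c3 — no edge inside a register ⇒ χ ≤ 4
  χ = 4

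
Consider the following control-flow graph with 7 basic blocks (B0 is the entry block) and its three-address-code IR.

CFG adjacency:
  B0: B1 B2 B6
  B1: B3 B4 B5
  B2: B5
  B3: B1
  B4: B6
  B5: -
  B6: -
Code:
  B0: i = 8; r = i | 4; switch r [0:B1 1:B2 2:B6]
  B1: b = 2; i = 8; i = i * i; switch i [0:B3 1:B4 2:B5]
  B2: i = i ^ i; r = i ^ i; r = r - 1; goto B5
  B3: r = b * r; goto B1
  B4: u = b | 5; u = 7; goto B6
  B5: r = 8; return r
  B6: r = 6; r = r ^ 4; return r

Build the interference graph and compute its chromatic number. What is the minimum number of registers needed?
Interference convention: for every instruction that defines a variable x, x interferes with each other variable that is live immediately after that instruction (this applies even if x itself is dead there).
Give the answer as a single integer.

Per-block:
  B0: def={i,r} ue=∅
  B1: def={b,i} ue=∅
  B2: def={i,r} ue={i}
  B3: def={r} ue={b,r}
  B4: def={u} ue={b}
  B5: def={r} ue=∅
  B6: def={r} ue=∅

Liveness:
  B0 li=∅ lo={i,r}
  B1 li={r} lo={b,r}
  B2 li={i} lo=∅
  B3 li={b,r} lo={r}
  B4 li={b} lo=∅
  B5 li=∅ lo=∅
  B6 li=∅ lo=∅

Conflict graph:
  b — {i,r}
  i — {b,r}
  r — {b,i}
  u — ∅

Chromatic number:
  clique {b,i,r} ⇒ need ≥ 3
  assign b→R0 i→R1 r→R2 u→R0 — no edge inside a register ⇒ χ ≤ 3
  χ = 3

Answer: 3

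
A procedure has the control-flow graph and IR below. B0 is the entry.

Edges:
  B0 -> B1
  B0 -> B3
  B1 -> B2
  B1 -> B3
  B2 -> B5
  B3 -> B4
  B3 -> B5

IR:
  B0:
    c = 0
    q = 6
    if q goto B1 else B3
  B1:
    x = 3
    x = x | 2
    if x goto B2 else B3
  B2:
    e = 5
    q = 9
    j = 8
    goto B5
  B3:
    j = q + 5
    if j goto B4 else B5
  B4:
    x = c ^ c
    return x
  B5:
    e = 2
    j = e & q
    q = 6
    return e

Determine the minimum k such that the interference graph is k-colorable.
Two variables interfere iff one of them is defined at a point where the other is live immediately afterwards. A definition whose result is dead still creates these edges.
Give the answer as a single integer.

def/use:
  B0 def {c,q} use ∅
  B1 def {x} use ∅
  B2 def {e,j,q} use ∅
  B3 def {j} use {q}
  B4 def {x} use {c}
  B5 def {e,j,q} use {q}

Live sets:
  B0 li=∅ lo={c,q}
  B1 li={c,q} lo={c,q}
  B2 li=∅ lo={q}
  B3 li={c,q} lo={c,q}
  B4 li={c} lo=∅
  B5 li={q} lo=∅

Interference:
  c: {j,q,x}
  e: {j,q}
  j: {c,e,q}
  q: {c,e,j,x}
  x: {c,q}

Registers:
  {c,j,q} pairwise interfere (3-clique) ⇒ χ ≥ 3
  3-colouring: c0={q}  c1={c,e}  c2={j,x}
  χ = 3

Answer: 3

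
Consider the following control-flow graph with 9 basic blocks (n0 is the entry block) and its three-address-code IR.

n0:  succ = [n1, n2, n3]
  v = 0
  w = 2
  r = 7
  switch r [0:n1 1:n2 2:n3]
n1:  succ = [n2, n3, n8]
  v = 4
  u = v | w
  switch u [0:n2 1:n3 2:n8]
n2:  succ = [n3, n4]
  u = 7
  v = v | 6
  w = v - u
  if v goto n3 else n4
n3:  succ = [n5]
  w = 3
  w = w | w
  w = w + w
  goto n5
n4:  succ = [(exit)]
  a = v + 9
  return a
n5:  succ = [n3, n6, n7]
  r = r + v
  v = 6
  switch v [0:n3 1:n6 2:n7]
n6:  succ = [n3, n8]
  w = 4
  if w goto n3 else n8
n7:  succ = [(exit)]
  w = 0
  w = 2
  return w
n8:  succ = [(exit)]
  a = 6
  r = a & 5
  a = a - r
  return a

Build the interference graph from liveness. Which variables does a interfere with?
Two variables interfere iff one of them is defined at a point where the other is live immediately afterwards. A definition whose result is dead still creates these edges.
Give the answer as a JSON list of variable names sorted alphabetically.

Answer: ["r"]

Derivation:
Block summaries:
  n0: def={r,v,w} ue=∅
  n1: def={u,v} ue={w}
  n2: def={u,v,w} ue={v}
  n3: def={w} ue=∅
  n4: def={a} ue={v}
  n5: def={r,v} ue={r,v}
  n6: def={w} ue=∅
  n7: def={w} ue=∅
  n8: def={a,r} ue=∅

Live sets:
  n0 li=∅ lo={r,v,w}
  n1 li={r,w} lo={r,v}
  n2 li={r,v} lo={r,v}
  n3 li={r,v} lo={r,v}
  n4 li={v} lo=∅
  n5 li={r,v} lo={r,v}
  n6 li={r,v} lo={r,v}
  n7 li=∅ lo=∅
  n8 li=∅ lo=∅

Interference:
  a: {r}
  r: {a,u,v,w}
  u: {r,v}
  v: {r,u,w}
  w: {r,v}

N(a) = ["r"]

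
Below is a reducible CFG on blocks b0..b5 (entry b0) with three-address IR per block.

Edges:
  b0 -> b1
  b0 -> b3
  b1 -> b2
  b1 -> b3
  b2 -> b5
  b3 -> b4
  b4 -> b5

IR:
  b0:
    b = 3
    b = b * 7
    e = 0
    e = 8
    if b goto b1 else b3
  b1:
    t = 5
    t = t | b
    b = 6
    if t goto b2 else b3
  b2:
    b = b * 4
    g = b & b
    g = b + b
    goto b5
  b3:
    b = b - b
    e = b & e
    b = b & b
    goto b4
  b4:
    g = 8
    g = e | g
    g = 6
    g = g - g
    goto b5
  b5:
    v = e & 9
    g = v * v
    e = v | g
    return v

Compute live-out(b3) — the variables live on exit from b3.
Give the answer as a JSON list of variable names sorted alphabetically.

Answer: ["e"]

Analysis:
Per-block:
  b0 def {b,e} use ∅
  b1 def {b,t} use {b}
  b2 def {b,g} use {b}
  b3 def {b,e} use {b,e}
  b4 def {g} use {e}
  b5 def {e,g,v} use {e}

Live sets:
  live b0: ∅→{b,e}
  live b1: {b,e}→{b,e}
  live b2: {b,e}→{e}
  live b3: {b,e}→{e}
  live b4: {e}→{e}
  live b5: {e}→∅

live-out(b3) = ["e"]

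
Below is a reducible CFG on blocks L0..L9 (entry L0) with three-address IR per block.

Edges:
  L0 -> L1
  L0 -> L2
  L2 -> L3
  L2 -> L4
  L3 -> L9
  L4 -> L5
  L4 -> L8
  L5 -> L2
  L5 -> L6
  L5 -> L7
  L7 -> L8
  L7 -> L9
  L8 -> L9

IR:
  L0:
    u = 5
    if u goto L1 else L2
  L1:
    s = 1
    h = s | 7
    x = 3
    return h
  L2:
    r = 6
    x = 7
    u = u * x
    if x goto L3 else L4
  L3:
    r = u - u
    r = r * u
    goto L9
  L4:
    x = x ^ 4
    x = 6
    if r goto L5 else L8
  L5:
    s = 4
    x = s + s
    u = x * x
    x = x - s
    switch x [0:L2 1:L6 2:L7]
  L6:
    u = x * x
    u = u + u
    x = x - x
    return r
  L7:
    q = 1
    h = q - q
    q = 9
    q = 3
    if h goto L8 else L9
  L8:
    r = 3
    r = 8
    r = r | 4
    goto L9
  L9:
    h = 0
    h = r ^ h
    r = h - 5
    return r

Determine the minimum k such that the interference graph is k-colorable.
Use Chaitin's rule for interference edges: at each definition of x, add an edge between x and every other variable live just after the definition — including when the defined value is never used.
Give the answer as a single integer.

Answer: 4

Working:
def/use:
  L0 def {u} use ∅
  L1 def {h,s,x} use ∅
  L2 def {r,u,x} use {u}
  L3 def {r} use {u}
  L4 def {x} use {r,x}
  L5 def {s,u,x} use ∅
  L6 def {u,x} use {r,x}
  L7 def {h,q} use ∅
  L8 def {r} use ∅
  L9 def {h,r} use {r}

Liveness:
  L0 li=∅ lo={u}
  L1 li=∅ lo=∅
  L2 li={u} lo={r,u,x}
  L3 li={u} lo={r}
  L4 li={r,x} lo={r}
  L5 li={r} lo={r,u,x}
  L6 li={r,x} lo=∅
  L7 li={r} lo={r}
  L8 li=∅ lo={r}
  L9 li={r} lo=∅

Interfere edges:
  h: {q,r,x}
  q: {h,r}
  r: {h,q,s,u,x}
  s: {r,u,x}
  u: {r,s,x}
  x: {h,r,s,u}

Registers:
  lower bound: {r,s,u,x} mutually conflict ⇒ χ ≥ 4
  assign h→c2 q→c1 r→c0 s→c2 u→c3 x→c1 — no edge inside a register ⇒ χ ≤ 4
  χ = 4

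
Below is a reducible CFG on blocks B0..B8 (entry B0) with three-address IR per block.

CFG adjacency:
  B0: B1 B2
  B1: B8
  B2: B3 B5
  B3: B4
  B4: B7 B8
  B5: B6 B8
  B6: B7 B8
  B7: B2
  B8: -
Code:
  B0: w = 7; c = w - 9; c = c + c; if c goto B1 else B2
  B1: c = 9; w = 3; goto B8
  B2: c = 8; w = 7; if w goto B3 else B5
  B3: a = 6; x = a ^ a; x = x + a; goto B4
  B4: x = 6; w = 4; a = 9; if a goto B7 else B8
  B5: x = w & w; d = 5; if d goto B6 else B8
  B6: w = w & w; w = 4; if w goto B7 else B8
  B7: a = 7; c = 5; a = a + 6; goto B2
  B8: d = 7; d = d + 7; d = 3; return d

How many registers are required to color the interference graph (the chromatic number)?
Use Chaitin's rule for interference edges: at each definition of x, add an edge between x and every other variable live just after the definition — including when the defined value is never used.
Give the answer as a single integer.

Answer: 2

Analysis:
def/use:
  B0 def {c,w} use ∅
  B1 def {c,w} use ∅
  B2 def {c,w} use ∅
  B3 def {a,x} use ∅
  B4 def {a,w,x} use ∅
  B5 def {d,x} use {w}
  B6 def {w} use {w}
  B7 def {a,c} use ∅
  B8 def {d} use ∅

Liveness:
  B0 li=∅ lo=∅
  B1 li=∅ lo=∅
  B2 li=∅ lo={w}
  B3 li=∅ lo=∅
  B4 li=∅ lo=∅
  B5 li={w} lo={w}
  B6 li={w} lo=∅
  B7 li=∅ lo=∅
  B8 li=∅ lo=∅

Conflict graph:
  a — {c,x}
  c — {a}
  d — {w}
  w — {d,x}
  x — {a,w}

Chromatic number:
  {a,c} pairwise interfere (2-clique) ⇒ χ ≥ 2
  2-colouring: R0={a,w}  R1={c,d,x}
  χ = 2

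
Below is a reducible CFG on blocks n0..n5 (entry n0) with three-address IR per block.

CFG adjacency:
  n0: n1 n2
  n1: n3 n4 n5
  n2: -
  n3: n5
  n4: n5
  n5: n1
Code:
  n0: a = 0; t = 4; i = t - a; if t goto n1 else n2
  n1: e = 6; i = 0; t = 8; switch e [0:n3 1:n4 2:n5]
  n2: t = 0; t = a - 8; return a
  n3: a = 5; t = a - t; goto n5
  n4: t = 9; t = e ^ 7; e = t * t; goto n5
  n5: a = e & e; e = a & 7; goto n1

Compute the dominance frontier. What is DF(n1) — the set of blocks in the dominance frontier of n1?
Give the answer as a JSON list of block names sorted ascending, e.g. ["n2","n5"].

Answer: ["n1"]

Working:
idom tree: n1←n0 n2←n0 n3←n1 n4←n1 n5←n1
Dom∩ at merges:
  n1: preds {n0,n5}: {n0} ∩ {n0,n1,n5} = {n0}; idom=n0
  n5: preds {n1,n3,n4}: {n0,n1} ∩ {n0,n1,n3} ∩ {n0,n1,n4} = {n0,n1}; idom=n1

DF walk-up:
  n1←n0: walk · to n0
  n1←n5: walk n5→n1 to n0
  n5←n1: walk · to n1
  n5←n3: walk n3 to n1
  n5←n4: walk n4 to n1
  DF(n0)=∅
  DF(n1)={n1}
  DF(n2)=∅
  DF(n3)={n5}
  DF(n4)={n5}
  DF(n5)={n1}

DF(n1) = ["n1"]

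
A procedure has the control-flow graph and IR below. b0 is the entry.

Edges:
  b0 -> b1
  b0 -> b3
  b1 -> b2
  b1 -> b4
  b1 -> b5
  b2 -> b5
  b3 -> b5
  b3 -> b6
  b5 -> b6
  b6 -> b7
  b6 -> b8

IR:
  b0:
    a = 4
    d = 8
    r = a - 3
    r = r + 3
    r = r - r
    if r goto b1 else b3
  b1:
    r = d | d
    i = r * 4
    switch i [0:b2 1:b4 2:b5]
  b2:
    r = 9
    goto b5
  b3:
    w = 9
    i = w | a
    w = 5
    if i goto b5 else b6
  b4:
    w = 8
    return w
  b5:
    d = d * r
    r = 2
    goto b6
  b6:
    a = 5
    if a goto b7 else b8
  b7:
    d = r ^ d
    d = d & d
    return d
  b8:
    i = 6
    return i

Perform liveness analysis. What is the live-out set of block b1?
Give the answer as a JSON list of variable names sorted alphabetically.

Block summaries:
  b0: def={a,d,r} ue=∅
  b1: def={i,r} ue={d}
  b2: def={r} ue=∅
  b3: def={i,w} ue={a}
  b4: def={w} ue=∅
  b5: def={d,r} ue={d,r}
  b6: def={a} ue=∅
  b7: def={d} ue={d,r}
  b8: def={i} ue=∅

Liveness:
  b0: in=∅ out={a,d,r}
  b1: in={d} out={d,r}
  b2: in={d} out={d,r}
  b3: in={a,d,r} out={d,r}
  b4: in=∅ out=∅
  b5: in={d,r} out={d,r}
  b6: in={d,r} out={d,r}
  b7: in={d,r} out=∅
  b8: in=∅ out=∅

live-out(b1) = ["d", "r"]

Answer: ["d", "r"]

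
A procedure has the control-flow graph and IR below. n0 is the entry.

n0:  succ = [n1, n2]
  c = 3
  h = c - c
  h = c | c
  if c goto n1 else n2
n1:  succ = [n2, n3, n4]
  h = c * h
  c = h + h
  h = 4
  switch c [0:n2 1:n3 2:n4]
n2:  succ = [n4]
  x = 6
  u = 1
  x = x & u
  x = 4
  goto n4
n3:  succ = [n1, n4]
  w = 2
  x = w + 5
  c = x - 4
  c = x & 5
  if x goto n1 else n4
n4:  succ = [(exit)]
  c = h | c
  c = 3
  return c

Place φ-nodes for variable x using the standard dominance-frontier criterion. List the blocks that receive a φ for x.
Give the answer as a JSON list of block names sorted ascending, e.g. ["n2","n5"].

Answer: ["n1", "n2", "n4"]

Analysis:
idom tree: n1←n0 n2←n0 n3←n1 n4←n0
Join-block Dom:
  n1: preds {n0,n3}: {n0} ∩ {n0,n1,n3} = {n0}; idom=n0
  n2: preds {n0,n1}: {n0} ∩ {n0,n1} = {n0}; idom=n0
  n4: preds {n1,n2,n3}: {n0,n1} ∩ {n0,n2} ∩ {n0,n1,n3} = {n0}; idom=n0

DF walk-up:
  join n1 pred n0: · stop@n0
  join n1 pred n3: n3→n1 stop@n0
  join n2 pred n0: · stop@n0
  join n2 pred n1: n1 stop@n0
  join n4 pred n1: n1 stop@n0
  join n4 pred n2: n2 stop@n0
  join n4 pred n3: n3→n1 stop@n0
  DF(n0)=∅
  DF(n1)={n1,n2,n4}
  DF(n2)={n4}
  DF(n3)={n1,n4}
  DF(n4)=∅

φ for x: defs {n2,n3}
  DF⁺ = {n1,n2,n4}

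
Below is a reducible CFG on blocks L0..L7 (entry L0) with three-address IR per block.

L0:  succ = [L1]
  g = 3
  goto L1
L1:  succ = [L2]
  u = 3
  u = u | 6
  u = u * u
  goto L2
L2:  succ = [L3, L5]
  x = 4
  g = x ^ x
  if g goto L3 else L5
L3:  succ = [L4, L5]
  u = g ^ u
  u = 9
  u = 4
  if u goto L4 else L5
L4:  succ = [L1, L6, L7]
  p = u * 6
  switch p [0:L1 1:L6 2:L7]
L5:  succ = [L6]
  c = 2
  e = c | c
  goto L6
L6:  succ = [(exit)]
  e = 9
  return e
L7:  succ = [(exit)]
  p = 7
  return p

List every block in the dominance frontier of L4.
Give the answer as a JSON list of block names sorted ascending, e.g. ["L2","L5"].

Answer: ["L1", "L6"]

Analysis:
idom tree: L1←L0 L2←L1 L3←L2 L4←L3 L5←L2 L6←L2 L7←L4
Dom at joins:
  L1: preds {L0,L4}: {L0} ∩ {L0,L1,L2,L3,L4} = {L0}; idom=L0
  L5: preds {L2,L3}: {L0,L1,L2} ∩ {L0,L1,L2,L3} = {L0,L1,L2}; idom=L2
  L6: preds {L4,L5}: {L0,L1,L2,L3,L4} ∩ {L0,L1,L2,L5} = {L0,L1,L2}; idom=L2

Frontier:
  join L1 pred L0: · stop@L0
  join L1 pred L4: L4→L3→L2→L1 stop@L0
  join L5 pred L2: · stop@L2
  join L5 pred L3: L3 stop@L2
  join L6 pred L4: L4→L3 stop@L2
  join L6 pred L5: L5 stop@L2
  L0 → ∅
  L1 → {L1}
  L2 → {L1}
  L3 → {L1,L5,L6}
  L4 → {L1,L6}
  L5 → {L6}
  L6 → ∅
  L7 → ∅

DF(L4) = ["L1", "L6"]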